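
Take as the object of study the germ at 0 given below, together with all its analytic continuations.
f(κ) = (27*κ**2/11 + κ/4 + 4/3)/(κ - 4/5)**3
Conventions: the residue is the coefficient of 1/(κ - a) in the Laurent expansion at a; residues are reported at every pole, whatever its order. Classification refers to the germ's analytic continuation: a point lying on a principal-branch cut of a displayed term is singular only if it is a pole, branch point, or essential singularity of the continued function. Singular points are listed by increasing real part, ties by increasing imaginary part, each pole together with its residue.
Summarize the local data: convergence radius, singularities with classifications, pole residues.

Radius of convergence at 0: 4/5.
At 4/5: a pole of order 3; residue 27/11.

Denominator factor (κ - 4/5)^3: pole of order 3 at 4/5, modulus 4/5.
The radius of convergence is the smallest modulus among the singular points: 4/5.
At the order-3 pole 4/5 set g(κ) = (κ - (4/5))^3*f(κ) = 27*κ**2/11 + κ/4 + 4/3.
Order-3 pole: residue = g''(a)/2; g''(4/5) = 54/11, so the residue is 27/11.


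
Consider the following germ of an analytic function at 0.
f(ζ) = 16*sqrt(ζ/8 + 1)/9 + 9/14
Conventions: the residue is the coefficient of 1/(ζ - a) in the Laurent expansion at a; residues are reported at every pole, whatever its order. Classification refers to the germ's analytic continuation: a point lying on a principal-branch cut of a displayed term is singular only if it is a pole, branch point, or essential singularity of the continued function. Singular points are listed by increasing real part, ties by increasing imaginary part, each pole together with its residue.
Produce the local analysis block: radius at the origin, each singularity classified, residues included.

Radius of convergence at 0: 8.
At -8: an algebraic (square-root) branch point.

Branch term (16/9)*sqrt(1 - ζ/(-8)): its argument vanishes at ζ = -8, a square-root branch point, modulus 8.
The radius of convergence is the smallest modulus among the singular points: 8.


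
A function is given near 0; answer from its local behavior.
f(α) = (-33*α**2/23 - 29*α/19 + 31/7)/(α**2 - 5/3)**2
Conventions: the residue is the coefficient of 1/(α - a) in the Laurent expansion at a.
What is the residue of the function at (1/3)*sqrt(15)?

The residue is -(1647/8050)*sqrt(15).

The factor α**2 - 5/3 splits as (α - a)(α - a') with a = (1/3)*sqrt(15), a' = -(1/3)*sqrt(15). At the order-2 pole a set g(α) = (α - a)^2*f(α) = [-33*α**2/23 - 29*α/19 + 31/7] / (α - a')^2.
Order-2 pole: residue = g'(a); g'((1/3)*sqrt(15)) = -(1647/8050)*sqrt(15), so the residue is -(1647/8050)*sqrt(15).


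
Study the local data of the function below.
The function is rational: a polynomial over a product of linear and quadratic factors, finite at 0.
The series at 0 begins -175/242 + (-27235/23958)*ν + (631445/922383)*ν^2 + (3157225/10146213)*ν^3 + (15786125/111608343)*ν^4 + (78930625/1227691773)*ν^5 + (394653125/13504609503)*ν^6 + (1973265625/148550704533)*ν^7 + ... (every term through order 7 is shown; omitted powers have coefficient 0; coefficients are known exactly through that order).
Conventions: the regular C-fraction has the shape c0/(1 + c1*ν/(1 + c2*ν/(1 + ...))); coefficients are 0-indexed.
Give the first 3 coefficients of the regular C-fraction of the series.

Taylor coefficients (read off): a_0 = -175/242, a_1 = -27235/23958, a_2 = 631445/922383.
c0 = a_0 = -175/242. Peel one level at a time: if S = 1 + c*ν/S' with S'(0) = 1, then c is the ν-coefficient of S and S' = c*ν/(S - 1).
S_1 = c0/f = 1 + (-5447/3465)*ν + (339139/99225)*ν^2 + ...; c1 = -5447/3465.
S_2 = c1*ν/(S_1 - 1) = 1 + (3730529/1715805)*ν + ...; c2 = 3730529/1715805.

The regular C-fraction coefficients are [-175/242, -5447/3465, 3730529/1715805].


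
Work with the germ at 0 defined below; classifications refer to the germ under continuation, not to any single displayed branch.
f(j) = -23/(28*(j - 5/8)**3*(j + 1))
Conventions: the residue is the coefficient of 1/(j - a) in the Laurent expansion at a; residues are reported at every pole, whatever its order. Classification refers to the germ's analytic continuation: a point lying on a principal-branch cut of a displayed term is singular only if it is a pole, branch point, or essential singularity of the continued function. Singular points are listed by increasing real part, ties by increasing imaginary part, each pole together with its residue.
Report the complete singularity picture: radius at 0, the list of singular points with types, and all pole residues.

Radius of convergence at 0: 5/8.
At -1: a pole of order 1; residue 2944/15379.
At 5/8: a pole of order 3; residue -2944/15379.

Denominator factor (j - 5/8)^3: pole of order 3 at 5/8, modulus 5/8.
Denominator factor (j + 1): pole of order 1 at -1, modulus 1.
The radius of convergence is the smallest modulus among the singular points: 5/8.
At the order-1 pole -1 set g(j) = (j - (-1))*f(j) = -23/(28*(j - 5/8)**3).
Simple pole: residue = g(a) at a = -1, which is 2944/15379.
At the order-3 pole 5/8 set g(j) = (j - (5/8))^3*f(j) = -23/(28*(j + 1)).
Order-3 pole: residue = g''(a)/2; g''(5/8) = -5888/15379, so the residue is -2944/15379.
List the singular points by increasing real part (a conjugate pair: the negative imaginary part first).


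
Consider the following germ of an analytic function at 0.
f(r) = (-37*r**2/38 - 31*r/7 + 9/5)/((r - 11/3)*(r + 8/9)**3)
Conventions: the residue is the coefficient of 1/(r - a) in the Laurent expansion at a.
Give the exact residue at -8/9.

At the order-3 pole -8/9 set g(r) = (r - (-8/9))^3*f(r) = (-37*r**2/38 - 31*r/7 + 9/5)/(r - 11/3).
Order-3 pole: residue = g''(a)/2; g''(-8/9) = 26691039/45832465, so the residue is 26691039/91664930.

The residue is 26691039/91664930.


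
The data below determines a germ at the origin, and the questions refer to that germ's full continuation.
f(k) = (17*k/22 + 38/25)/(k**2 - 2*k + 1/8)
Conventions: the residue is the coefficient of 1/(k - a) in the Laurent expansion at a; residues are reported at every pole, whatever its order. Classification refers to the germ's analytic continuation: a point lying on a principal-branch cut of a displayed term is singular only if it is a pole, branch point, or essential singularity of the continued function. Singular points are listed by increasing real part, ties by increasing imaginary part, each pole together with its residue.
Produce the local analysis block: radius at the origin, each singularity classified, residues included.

Radius of convergence at 0: 1 - (1/4)*sqrt(14).
At 1 - (1/4)*sqrt(14): a pole of order 1; residue 17/44 - (1261/3850)*sqrt(14).
At 1 + (1/4)*sqrt(14): a pole of order 1; residue 17/44 + (1261/3850)*sqrt(14).

Denominator factor (k**2 - 2*k + 1/8): discriminant 7/2, real irrational roots 1 + (1/4)*sqrt(14) and 1 - (1/4)*sqrt(14); poles of order 1, moduli 1 + (1/4)*sqrt(14) and 1 - (1/4)*sqrt(14).
The radius of convergence is the smallest modulus among the singular points: 1 - (1/4)*sqrt(14).
The factor k**2 - 2*k + 1/8 splits as (k - a)(k - a') with a = 1 - (1/4)*sqrt(14), a' = 1 + (1/4)*sqrt(14). At the order-1 pole a set g(k) = (k - a)*f(k) = [17*k/22 + 38/25] / (k - a').
Simple pole: residue = g(a) at a = 1 - (1/4)*sqrt(14), which is 17/44 - (1261/3850)*sqrt(14).
The factor k**2 - 2*k + 1/8 splits as (k - a)(k - a') with a = 1 + (1/4)*sqrt(14), a' = 1 - (1/4)*sqrt(14). At the order-1 pole a set g(k) = (k - a)*f(k) = [17*k/22 + 38/25] / (k - a').
Simple pole: residue = g(a) at a = 1 + (1/4)*sqrt(14), which is 17/44 + (1261/3850)*sqrt(14).
List the singular points by increasing real part (a conjugate pair: the negative imaginary part first).


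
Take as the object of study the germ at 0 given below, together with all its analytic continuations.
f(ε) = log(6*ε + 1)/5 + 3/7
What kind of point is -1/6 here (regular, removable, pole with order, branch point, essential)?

The term (1/5)*log(1 - ε/(-1/6)) has argument 1 - -1/6/(-1/6) = 0 at -1/6: a logarithmic (infinitely-sheeted) branch point; the remaining terms are analytic or single-valued there.

The point is a logarithmic branch point.


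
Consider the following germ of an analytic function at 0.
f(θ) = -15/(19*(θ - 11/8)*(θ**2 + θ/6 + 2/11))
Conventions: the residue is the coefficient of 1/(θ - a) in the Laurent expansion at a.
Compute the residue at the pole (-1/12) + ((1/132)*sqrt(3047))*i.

The factor θ**2 + θ/6 + 2/11 splits as (θ - a)(θ - a') with a = (-1/12) + ((1/132)*sqrt(3047))*i, a' = (-1/12) - ((1/132)*sqrt(3047))*i. At the order-1 pole a set g(θ) = (θ - a)*f(θ) = [-15/(19*(θ - 11/8))] / (θ - a').
Simple pole: residue = g(a) at a = (-1/12) + ((1/132)*sqrt(3047))*i, which is (15840/92359) - ((277200/25583443)*sqrt(3047))*i.

The residue is (15840/92359) - ((277200/25583443)*sqrt(3047))*i.


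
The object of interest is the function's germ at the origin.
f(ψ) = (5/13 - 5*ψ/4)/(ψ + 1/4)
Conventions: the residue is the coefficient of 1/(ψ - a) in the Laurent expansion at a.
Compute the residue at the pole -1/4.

The residue is 145/208.

At the order-1 pole -1/4 set g(ψ) = (ψ - (-1/4))*f(ψ) = 5/13 - 5*ψ/4.
Simple pole: residue = g(a) at a = -1/4, which is 145/208.


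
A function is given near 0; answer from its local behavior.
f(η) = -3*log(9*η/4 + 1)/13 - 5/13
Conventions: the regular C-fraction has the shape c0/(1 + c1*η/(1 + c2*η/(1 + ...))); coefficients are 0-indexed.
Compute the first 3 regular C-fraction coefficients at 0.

The regular C-fraction coefficients are [-5/13, -27/20, 99/40].

Taylor coefficients (expand at 0): a_0 = -5/13, a_1 = -27/52, a_2 = 243/416.
c0 = a_0 = -5/13. Peel one level at a time: if S = 1 + c*η/S' with S'(0) = 1, then c is the η-coefficient of S and S' = c*η/(S - 1).
S_1 = c0/f = 1 + (-27/20)*η + (2673/800)*η^2 + ...; c1 = -27/20.
S_2 = c1*η/(S_1 - 1) = 1 + (99/40)*η + ...; c2 = 99/40.


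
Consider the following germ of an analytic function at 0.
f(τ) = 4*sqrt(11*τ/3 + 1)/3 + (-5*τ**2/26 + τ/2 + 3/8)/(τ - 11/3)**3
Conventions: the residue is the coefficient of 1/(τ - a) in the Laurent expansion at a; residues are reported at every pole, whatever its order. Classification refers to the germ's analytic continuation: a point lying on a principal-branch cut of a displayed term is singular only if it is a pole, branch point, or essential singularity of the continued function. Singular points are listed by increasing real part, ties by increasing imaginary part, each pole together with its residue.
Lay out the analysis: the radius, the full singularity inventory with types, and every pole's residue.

Radius of convergence at 0: 3/11.
At -3/11: an algebraic (square-root) branch point.
At 11/3: a pole of order 3; residue -5/26.

Denominator factor (τ - 11/3)^3: pole of order 3 at 11/3, modulus 11/3.
Branch term (4/3)*sqrt(1 - τ/(-3/11)): its argument vanishes at τ = -3/11, a square-root branch point, modulus 3/11.
The radius of convergence is the smallest modulus among the singular points: 3/11.
The branch term is analytic at 11/3 and contributes nothing to the residue; only the rational part matters.
At the order-3 pole 11/3 set g(τ) = (τ - (11/3))^3*(rational part) = -5*τ**2/26 + τ/2 + 3/8.
Order-3 pole: residue = g''(a)/2; g''(11/3) = -5/13, so the residue is -5/26.
List the singular points by increasing real part (a conjugate pair: the negative imaginary part first).


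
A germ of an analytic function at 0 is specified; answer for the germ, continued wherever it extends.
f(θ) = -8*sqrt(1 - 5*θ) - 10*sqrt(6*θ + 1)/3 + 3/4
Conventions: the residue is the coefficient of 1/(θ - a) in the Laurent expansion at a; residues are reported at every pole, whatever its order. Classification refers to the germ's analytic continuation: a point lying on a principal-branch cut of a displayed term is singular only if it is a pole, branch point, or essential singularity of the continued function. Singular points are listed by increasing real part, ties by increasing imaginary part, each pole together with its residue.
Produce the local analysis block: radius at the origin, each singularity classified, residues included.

Branch term (-10/3)*sqrt(1 - θ/(-1/6)): its argument vanishes at θ = -1/6, a square-root branch point, modulus 1/6.
Branch term (-8)*sqrt(1 - θ/(1/5)): its argument vanishes at θ = 1/5, a square-root branch point, modulus 1/5.
The radius of convergence is the smallest modulus among the singular points: 1/6.
List the singular points by increasing real part (a conjugate pair: the negative imaginary part first).

Radius of convergence at 0: 1/6.
At -1/6: an algebraic (square-root) branch point.
At 1/5: an algebraic (square-root) branch point.


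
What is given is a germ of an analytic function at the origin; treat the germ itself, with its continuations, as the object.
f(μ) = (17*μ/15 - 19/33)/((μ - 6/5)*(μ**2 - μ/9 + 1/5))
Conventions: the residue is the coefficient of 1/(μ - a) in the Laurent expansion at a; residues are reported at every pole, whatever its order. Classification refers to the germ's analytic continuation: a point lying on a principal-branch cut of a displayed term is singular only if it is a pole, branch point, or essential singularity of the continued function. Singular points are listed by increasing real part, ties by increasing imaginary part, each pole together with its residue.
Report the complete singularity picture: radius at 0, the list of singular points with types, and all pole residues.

Radius of convergence at 0: (1/5)*sqrt(5).
At (1/18) - ((1/90)*sqrt(1595))*i: a pole of order 1; residue (-647/2486) + ((12029/793034)*sqrt(1595))*i.
At (1/18) + ((1/90)*sqrt(1595))*i: a pole of order 1; residue (-647/2486) - ((12029/793034)*sqrt(1595))*i.
At 6/5: a pole of order 1; residue 647/1243.


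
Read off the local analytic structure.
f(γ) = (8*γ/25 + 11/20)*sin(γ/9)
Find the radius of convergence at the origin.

The factor sin(γ/9) is entire and contributes no finite singular point.
The polynomial part has no poles.
No finite singular points: the Taylor series at 0 converges everywhere.

The radius of convergence is infinite.


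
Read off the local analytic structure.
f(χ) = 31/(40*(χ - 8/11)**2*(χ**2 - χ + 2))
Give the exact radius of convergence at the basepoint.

The radius of convergence is 8/11.

Denominator factor (χ - 8/11)^2: pole of order 2 at 8/11, modulus 8/11.
Denominator factor (χ**2 - χ + 2): discriminant -7, complex-conjugate roots (1/2) + ((1/2)*sqrt(7))*i and (1/2) - ((1/2)*sqrt(7))*i; poles of order 1, moduli sqrt(2) and sqrt(2).
The radius of convergence is the smallest modulus among the singular points: 8/11.


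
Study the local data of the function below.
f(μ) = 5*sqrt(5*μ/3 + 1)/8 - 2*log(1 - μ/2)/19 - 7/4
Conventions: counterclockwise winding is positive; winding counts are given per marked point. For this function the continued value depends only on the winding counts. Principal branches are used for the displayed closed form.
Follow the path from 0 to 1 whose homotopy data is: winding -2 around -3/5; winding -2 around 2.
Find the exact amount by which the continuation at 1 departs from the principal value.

The rational part is single-valued and drops out of the difference; each branch term changes only by its own monodromy.
(5/8)*sqrt(1 - μ/(-3/5)): winding -2 is even, the square root returns to the same sheet, contribution 0.
(-2/19)*log(1 - μ/(2)): each positive loop around 2 adds 2*pi*i to the log, so winding -2 contributes (-2/19)*(-2)*2*pi*i = (8/19)*pi*i.
Summing the contributions at μ = 1 gives (8/19)*pi*i.

Continued minus principal equals (8/19)*pi*i.


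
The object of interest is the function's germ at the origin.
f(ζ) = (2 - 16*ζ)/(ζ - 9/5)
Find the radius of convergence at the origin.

Denominator factor (ζ - 9/5): pole of order 1 at 9/5, modulus 9/5.
The radius of convergence is the smallest modulus among the singular points: 9/5.

The radius of convergence is 9/5.


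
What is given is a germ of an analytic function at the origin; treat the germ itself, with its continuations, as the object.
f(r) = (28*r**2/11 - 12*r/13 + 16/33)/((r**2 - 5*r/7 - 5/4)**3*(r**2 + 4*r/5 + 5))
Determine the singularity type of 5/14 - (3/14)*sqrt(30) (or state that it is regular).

The point is a pole of order 3.

The denominator factor r**2 - 5*r/7 - 5/4 vanishes at 5/14 - (3/14)*sqrt(30) and appears to the power 3; the numerator there equals 11971/3003 - (192/1001)*sqrt(30), nonzero, and no other factor vanishes.
Hence a pole whose order is the multiplicity, 3.


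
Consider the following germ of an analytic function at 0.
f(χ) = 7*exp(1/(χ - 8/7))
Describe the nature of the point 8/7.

The point is an essential singularity.

The exponent 1/(χ - (8/7)) has a pole at 8/7, so exp(1/(χ - (8/7))) takes every nonzero value near it: an essential singularity (not a pole of any order).


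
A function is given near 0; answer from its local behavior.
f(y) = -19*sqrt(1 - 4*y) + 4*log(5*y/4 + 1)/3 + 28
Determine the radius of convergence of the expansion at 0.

The radius of convergence is 1/4.

Branch term (-19)*sqrt(1 - y/(1/4)): its argument vanishes at y = 1/4, a square-root branch point, modulus 1/4.
Branch term (4/3)*log(1 - y/(-4/5)): its argument vanishes at y = -4/5, a logarithmic branch point, modulus 4/5.
The radius of convergence is the smallest modulus among the singular points: 1/4.


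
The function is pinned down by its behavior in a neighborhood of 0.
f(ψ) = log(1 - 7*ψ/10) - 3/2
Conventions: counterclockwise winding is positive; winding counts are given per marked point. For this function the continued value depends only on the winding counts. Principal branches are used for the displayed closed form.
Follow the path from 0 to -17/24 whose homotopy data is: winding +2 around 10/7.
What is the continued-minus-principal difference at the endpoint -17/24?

Continued minus principal equals (4)*pi*i.

The rational part is single-valued and drops out of the difference; each branch term changes only by its own monodromy.
(1)*log(1 - ψ/(10/7)): each positive loop around 10/7 adds 2*pi*i to the log, so winding +2 contributes (1)*(2)*2*pi*i = (4)*pi*i.
Summing the contributions at ψ = -17/24 gives (4)*pi*i.


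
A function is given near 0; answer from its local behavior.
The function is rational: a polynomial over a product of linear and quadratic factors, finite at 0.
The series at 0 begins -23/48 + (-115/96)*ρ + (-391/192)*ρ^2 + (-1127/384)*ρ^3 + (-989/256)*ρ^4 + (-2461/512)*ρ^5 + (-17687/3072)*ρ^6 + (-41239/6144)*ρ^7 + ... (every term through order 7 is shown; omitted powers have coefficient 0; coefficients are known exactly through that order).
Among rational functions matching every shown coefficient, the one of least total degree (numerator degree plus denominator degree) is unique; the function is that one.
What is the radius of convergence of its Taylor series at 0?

The radius of convergence is 1.

No rational of total degree below 3 reproduces all 8 coefficients; solving the [0/3] Pade equations on them gives f(ρ) = 23/(24*(ρ - 2)*(ρ - 1)**2), whose expansion matches every shown term.
Denominator factor (ρ - 2): pole of order 1 at 2, modulus 2.
Denominator factor (ρ - 1)^2: pole of order 2 at 1, modulus 1.
The radius of convergence is the smallest modulus among the singular points: 1.


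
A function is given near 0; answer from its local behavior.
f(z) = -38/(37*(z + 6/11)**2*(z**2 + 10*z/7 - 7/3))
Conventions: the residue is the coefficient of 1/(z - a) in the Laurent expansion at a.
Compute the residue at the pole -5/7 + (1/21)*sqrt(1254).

The factor z**2 + 10*z/7 - 7/3 splits as (z - a)(z - a') with a = -5/7 + (1/21)*sqrt(1254), a' = -5/7 - (1/21)*sqrt(1254). At the order-1 pole a set g(z) = (z - a)*f(z) = [-38/(37*(z + 6/11)**2)] / (z - a').
Simple pole: residue = g(a) at a = -5/7 + (1/21)*sqrt(1254), which is -41423382/1893120133 - (11800635/3786240266)*sqrt(1254).

The residue is -41423382/1893120133 - (11800635/3786240266)*sqrt(1254).


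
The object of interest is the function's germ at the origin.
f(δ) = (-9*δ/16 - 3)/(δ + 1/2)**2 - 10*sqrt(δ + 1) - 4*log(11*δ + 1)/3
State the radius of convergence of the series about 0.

The radius of convergence is 1/11.

Denominator factor (δ + 1/2)^2: pole of order 2 at -1/2, modulus 1/2.
Branch term (-10)*sqrt(1 - δ/(-1)): its argument vanishes at δ = -1, a square-root branch point, modulus 1.
Branch term (-4/3)*log(1 - δ/(-1/11)): its argument vanishes at δ = -1/11, a logarithmic branch point, modulus 1/11.
The radius of convergence is the smallest modulus among the singular points: 1/11.


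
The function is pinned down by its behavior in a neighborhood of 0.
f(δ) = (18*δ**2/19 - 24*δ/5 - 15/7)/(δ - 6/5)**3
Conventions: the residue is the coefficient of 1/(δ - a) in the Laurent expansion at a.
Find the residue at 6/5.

The residue is 18/19.

At the order-3 pole 6/5 set g(δ) = (δ - (6/5))^3*f(δ) = 18*δ**2/19 - 24*δ/5 - 15/7.
Order-3 pole: residue = g''(a)/2; g''(6/5) = 36/19, so the residue is 18/19.


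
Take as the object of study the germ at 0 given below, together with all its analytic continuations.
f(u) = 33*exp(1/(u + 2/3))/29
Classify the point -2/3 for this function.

The point is an essential singularity.

The exponent 1/(u - (-2/3)) has a pole at -2/3, so exp(1/(u - (-2/3))) takes every nonzero value near it: an essential singularity (not a pole of any order).


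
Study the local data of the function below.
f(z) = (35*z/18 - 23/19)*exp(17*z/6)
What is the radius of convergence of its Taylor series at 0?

The radius of convergence is infinite.

The factor exp(17*z/6) is entire and contributes no finite singular point.
The polynomial part has no poles.
No finite singular points: the Taylor series at 0 converges everywhere.


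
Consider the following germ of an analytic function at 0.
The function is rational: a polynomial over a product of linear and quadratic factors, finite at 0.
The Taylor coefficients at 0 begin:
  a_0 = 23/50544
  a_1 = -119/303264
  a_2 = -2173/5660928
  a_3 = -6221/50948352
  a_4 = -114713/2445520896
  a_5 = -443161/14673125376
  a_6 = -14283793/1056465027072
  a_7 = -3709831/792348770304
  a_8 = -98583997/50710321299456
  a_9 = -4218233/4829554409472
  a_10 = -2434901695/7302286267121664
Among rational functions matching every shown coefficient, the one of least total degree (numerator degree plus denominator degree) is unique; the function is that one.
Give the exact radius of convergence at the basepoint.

The radius of convergence is 3.

No rational of total degree below 9 reproduces all 11 coefficients; solving the [2/7] Pade equations on them gives f(r) = (-8*r**2/21 + 3*r - 23/13)/((r - 3)**3*(r**2 + r + 12)**2), whose expansion matches every shown term.
Denominator factor (r - 3)^3: pole of order 3 at 3, modulus 3.
Denominator factor (r**2 + r + 12)^2: discriminant -47, complex-conjugate roots (-1/2) + ((1/2)*sqrt(47))*i and (-1/2) - ((1/2)*sqrt(47))*i; poles of order 2, moduli (2)*sqrt(3) and (2)*sqrt(3).
The radius of convergence is the smallest modulus among the singular points: 3.


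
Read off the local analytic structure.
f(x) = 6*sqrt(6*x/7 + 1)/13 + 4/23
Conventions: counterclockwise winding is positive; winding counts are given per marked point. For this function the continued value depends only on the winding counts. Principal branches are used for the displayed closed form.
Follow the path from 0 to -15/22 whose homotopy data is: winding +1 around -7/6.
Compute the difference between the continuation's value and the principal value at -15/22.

The rational part is single-valued and drops out of the difference; each branch term changes only by its own monodromy.
(6/13)*sqrt(1 - x/(-7/6)): winding +1 is odd, the square root flips sign, contributing -2*(6/13)*sqrt(1 - (-15/22)/(-7/6)) = -2*(6/13)*sqrt(32/77) = -(48/1001)*sqrt(154).
Summing the contributions at x = -15/22 gives -(48/1001)*sqrt(154).

Continued minus principal equals -(48/1001)*sqrt(154).


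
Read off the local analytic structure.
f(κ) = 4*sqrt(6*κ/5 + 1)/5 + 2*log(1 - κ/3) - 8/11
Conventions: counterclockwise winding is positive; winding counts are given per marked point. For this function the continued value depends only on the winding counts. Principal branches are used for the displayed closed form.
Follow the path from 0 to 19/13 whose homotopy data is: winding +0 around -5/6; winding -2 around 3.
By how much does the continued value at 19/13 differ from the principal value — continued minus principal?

Continued minus principal equals -(8)*pi*i.

The rational part is single-valued and drops out of the difference; each branch term changes only by its own monodromy.
(2)*log(1 - κ/(3)): each positive loop around 3 adds 2*pi*i to the log, so winding -2 contributes (2)*(-2)*2*pi*i = -(8)*pi*i.
(4/5)*sqrt(1 - κ/(-5/6)): winding +0 is even, the square root returns to the same sheet, contribution 0.
Summing the contributions at κ = 19/13 gives -(8)*pi*i.


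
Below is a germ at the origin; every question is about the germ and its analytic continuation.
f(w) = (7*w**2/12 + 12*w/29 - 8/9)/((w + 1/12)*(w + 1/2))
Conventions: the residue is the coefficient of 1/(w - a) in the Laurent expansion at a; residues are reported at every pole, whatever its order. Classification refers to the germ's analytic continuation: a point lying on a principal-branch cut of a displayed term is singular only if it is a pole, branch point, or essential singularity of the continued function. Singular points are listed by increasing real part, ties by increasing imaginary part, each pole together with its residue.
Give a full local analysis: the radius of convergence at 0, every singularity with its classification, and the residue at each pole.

Denominator factor (w + 1/2): pole of order 1 at -1/2, modulus 1/2.
Denominator factor (w + 1/12): pole of order 1 at -1/12, modulus 1/12.
The radius of convergence is the smallest modulus among the singular points: 1/12.
At the order-1 pole -1/2 set g(w) = (w - (-1/2))*f(w) = (7*w**2/12 + 12*w/29 - 8/9)/(w + 1/12).
Simple pole: residue = g(a) at a = -1/2, which is 3967/1740.
At the order-1 pole -1/12 set g(w) = (w - (-1/12))*f(w) = (7*w**2/12 + 12*w/29 - 8/9)/(w + 1/2).
Simple pole: residue = g(a) at a = -1/12, which is -46069/20880.
List the singular points by increasing real part (a conjugate pair: the negative imaginary part first).

Radius of convergence at 0: 1/12.
At -1/2: a pole of order 1; residue 3967/1740.
At -1/12: a pole of order 1; residue -46069/20880.


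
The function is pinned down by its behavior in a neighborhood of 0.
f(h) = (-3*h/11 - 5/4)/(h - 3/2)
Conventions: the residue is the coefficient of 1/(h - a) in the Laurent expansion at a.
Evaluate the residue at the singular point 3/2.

At the order-1 pole 3/2 set g(h) = (h - (3/2))*f(h) = -3*h/11 - 5/4.
Simple pole: residue = g(a) at a = 3/2, which is -73/44.

The residue is -73/44.


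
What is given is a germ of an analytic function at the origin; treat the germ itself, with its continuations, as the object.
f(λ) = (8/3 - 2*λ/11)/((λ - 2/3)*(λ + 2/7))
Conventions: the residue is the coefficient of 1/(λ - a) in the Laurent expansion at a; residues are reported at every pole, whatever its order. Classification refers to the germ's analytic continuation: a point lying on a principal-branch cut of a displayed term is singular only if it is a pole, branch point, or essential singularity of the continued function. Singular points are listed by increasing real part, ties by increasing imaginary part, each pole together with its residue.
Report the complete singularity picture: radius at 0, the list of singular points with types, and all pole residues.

Denominator factor (λ - 2/3): pole of order 1 at 2/3, modulus 2/3.
Denominator factor (λ + 2/7): pole of order 1 at -2/7, modulus 2/7.
The radius of convergence is the smallest modulus among the singular points: 2/7.
At the order-1 pole -2/7 set g(λ) = (λ - (-2/7))*f(λ) = (8/3 - 2*λ/11)/(λ - 2/3).
Simple pole: residue = g(a) at a = -2/7, which is -157/55.
At the order-1 pole 2/3 set g(λ) = (λ - (2/3))*f(λ) = (8/3 - 2*λ/11)/(λ + 2/7).
Simple pole: residue = g(a) at a = 2/3, which is 147/55.
List the singular points by increasing real part (a conjugate pair: the negative imaginary part first).

Radius of convergence at 0: 2/7.
At -2/7: a pole of order 1; residue -157/55.
At 2/3: a pole of order 1; residue 147/55.


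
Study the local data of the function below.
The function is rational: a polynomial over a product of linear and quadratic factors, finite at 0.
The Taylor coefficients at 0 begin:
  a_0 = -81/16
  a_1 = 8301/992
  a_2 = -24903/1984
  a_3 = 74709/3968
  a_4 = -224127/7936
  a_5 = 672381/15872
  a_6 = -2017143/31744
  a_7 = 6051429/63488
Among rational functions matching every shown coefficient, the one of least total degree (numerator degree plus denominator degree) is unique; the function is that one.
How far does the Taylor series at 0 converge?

The radius of convergence is 2/3.

No rational of total degree below 2 reproduces all 8 coefficients; solving the [1/1] Pade equations on them gives f(δ) = (16*δ/31 - 27/8)/(δ + 2/3), whose expansion matches every shown term.
Denominator factor (δ + 2/3): pole of order 1 at -2/3, modulus 2/3.
The radius of convergence is the smallest modulus among the singular points: 2/3.


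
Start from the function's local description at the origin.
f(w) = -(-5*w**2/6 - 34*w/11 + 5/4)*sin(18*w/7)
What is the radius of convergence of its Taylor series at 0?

The radius of convergence is infinite.

The factor -sin(18*w/7) is entire and contributes no finite singular point.
The polynomial part has no poles.
No finite singular points: the Taylor series at 0 converges everywhere.


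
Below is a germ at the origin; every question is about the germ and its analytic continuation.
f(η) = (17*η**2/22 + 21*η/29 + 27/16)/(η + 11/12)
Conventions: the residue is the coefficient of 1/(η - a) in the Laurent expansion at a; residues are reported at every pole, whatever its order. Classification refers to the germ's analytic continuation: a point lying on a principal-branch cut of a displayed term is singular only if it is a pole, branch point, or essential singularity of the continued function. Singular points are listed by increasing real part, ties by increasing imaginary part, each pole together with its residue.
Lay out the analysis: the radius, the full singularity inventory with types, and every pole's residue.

Denominator factor (η + 11/12): pole of order 1 at -11/12, modulus 11/12.
The radius of convergence is the smallest modulus among the singular points: 11/12.
At the order-1 pole -11/12 set g(η) = (η - (-11/12))*f(η) = 17*η**2/22 + 21*η/29 + 27/16.
Simple pole: residue = g(a) at a = -11/12, which is 13973/8352.

Radius of convergence at 0: 11/12.
At -11/12: a pole of order 1; residue 13973/8352.


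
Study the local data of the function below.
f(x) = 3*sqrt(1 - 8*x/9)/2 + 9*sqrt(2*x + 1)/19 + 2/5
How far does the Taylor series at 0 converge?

The radius of convergence is 1/2.

Branch term (9/19)*sqrt(1 - x/(-1/2)): its argument vanishes at x = -1/2, a square-root branch point, modulus 1/2.
Branch term (3/2)*sqrt(1 - x/(9/8)): its argument vanishes at x = 9/8, a square-root branch point, modulus 9/8.
The radius of convergence is the smallest modulus among the singular points: 1/2.


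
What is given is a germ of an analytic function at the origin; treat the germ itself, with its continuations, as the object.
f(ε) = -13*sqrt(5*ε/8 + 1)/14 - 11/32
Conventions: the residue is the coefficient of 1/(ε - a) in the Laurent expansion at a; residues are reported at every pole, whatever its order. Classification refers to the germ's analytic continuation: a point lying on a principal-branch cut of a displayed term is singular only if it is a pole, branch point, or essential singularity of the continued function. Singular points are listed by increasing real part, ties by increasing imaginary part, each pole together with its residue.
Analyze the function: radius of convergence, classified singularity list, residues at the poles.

Radius of convergence at 0: 8/5.
At -8/5: an algebraic (square-root) branch point.

Branch term (-13/14)*sqrt(1 - ε/(-8/5)): its argument vanishes at ε = -8/5, a square-root branch point, modulus 8/5.
The radius of convergence is the smallest modulus among the singular points: 8/5.


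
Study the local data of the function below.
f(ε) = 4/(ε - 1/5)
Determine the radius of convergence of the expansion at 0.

The radius of convergence is 1/5.

Denominator factor (ε - 1/5): pole of order 1 at 1/5, modulus 1/5.
The radius of convergence is the smallest modulus among the singular points: 1/5.


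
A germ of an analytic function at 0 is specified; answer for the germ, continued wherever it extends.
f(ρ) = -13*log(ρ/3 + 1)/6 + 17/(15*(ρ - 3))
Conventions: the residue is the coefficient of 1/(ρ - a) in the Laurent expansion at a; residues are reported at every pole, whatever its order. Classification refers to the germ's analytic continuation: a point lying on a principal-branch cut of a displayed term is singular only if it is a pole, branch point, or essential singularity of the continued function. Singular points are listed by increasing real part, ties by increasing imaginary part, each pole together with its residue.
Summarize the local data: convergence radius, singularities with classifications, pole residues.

Denominator factor (ρ - 3): pole of order 1 at 3, modulus 3.
Branch term (-13/6)*log(1 - ρ/(-3)): its argument vanishes at ρ = -3, a logarithmic branch point, modulus 3.
The radius of convergence is the smallest modulus among the singular points: 3.
The branch term is analytic at 3 and contributes nothing to the residue; only the rational part matters.
At the order-1 pole 3 set g(ρ) = (ρ - (3))*(rational part) = 17/15.
Simple pole: residue = g(a) at a = 3, which is 17/15.
List the singular points by increasing real part (a conjugate pair: the negative imaginary part first).

Radius of convergence at 0: 3.
At -3: a logarithmic branch point.
At 3: a pole of order 1; residue 17/15.


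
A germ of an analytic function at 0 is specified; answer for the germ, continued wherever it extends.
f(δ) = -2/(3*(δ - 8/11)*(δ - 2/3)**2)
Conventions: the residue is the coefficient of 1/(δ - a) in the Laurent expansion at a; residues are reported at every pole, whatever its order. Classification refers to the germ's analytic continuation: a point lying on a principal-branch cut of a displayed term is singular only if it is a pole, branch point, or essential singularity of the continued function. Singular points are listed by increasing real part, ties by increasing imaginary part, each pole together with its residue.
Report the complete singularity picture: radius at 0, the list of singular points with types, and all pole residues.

Denominator factor (δ - 8/11): pole of order 1 at 8/11, modulus 8/11.
Denominator factor (δ - 2/3)^2: pole of order 2 at 2/3, modulus 2/3.
The radius of convergence is the smallest modulus among the singular points: 2/3.
At the order-2 pole 2/3 set g(δ) = (δ - (2/3))^2*f(δ) = -2/(3*(δ - 8/11)).
Order-2 pole: residue = g'(a); g'(2/3) = 363/2, so the residue is 363/2.
At the order-1 pole 8/11 set g(δ) = (δ - (8/11))*f(δ) = -2/(3*(δ - 2/3)**2).
Simple pole: residue = g(a) at a = 8/11, which is -363/2.
List the singular points by increasing real part (a conjugate pair: the negative imaginary part first).

Radius of convergence at 0: 2/3.
At 2/3: a pole of order 2; residue 363/2.
At 8/11: a pole of order 1; residue -363/2.


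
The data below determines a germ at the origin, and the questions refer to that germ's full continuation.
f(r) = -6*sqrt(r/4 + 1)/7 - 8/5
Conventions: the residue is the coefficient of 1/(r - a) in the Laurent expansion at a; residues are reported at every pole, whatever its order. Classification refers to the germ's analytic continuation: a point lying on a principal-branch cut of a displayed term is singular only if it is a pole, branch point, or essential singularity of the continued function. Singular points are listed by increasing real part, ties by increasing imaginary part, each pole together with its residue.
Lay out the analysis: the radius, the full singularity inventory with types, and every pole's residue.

Radius of convergence at 0: 4.
At -4: an algebraic (square-root) branch point.

Branch term (-6/7)*sqrt(1 - r/(-4)): its argument vanishes at r = -4, a square-root branch point, modulus 4.
The radius of convergence is the smallest modulus among the singular points: 4.


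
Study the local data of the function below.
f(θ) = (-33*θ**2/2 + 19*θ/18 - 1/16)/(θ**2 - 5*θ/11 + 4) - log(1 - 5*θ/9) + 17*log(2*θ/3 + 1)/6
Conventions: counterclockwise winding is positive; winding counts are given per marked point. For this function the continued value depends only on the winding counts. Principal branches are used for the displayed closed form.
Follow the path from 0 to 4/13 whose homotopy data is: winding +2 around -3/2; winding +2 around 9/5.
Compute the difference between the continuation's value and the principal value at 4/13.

Continued minus principal equals (22/3)*pi*i.

The rational part is single-valued and drops out of the difference; each branch term changes only by its own monodromy.
(-1)*log(1 - θ/(9/5)): each positive loop around 9/5 adds 2*pi*i to the log, so winding +2 contributes (-1)*(2)*2*pi*i = -(4)*pi*i.
(17/6)*log(1 - θ/(-3/2)): each positive loop around -3/2 adds 2*pi*i to the log, so winding +2 contributes (17/6)*(2)*2*pi*i = (34/3)*pi*i.
Summing the contributions at θ = 4/13 gives (22/3)*pi*i.


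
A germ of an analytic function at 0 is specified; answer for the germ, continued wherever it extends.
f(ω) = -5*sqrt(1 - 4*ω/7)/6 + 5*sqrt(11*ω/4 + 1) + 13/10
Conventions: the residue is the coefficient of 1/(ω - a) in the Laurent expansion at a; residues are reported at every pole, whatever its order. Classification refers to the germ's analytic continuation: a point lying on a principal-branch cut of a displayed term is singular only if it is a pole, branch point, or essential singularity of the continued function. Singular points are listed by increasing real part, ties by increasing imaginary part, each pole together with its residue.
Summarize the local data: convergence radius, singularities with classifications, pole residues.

Branch term (-5/6)*sqrt(1 - ω/(7/4)): its argument vanishes at ω = 7/4, a square-root branch point, modulus 7/4.
Branch term (5)*sqrt(1 - ω/(-4/11)): its argument vanishes at ω = -4/11, a square-root branch point, modulus 4/11.
The radius of convergence is the smallest modulus among the singular points: 4/11.
List the singular points by increasing real part (a conjugate pair: the negative imaginary part first).

Radius of convergence at 0: 4/11.
At -4/11: an algebraic (square-root) branch point.
At 7/4: an algebraic (square-root) branch point.


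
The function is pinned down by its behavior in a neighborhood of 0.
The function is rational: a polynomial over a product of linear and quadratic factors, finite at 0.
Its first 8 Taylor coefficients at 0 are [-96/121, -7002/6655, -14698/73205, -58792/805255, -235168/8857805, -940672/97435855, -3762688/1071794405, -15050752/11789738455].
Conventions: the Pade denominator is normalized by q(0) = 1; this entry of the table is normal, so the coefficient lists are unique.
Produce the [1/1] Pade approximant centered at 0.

Taylor coefficients needed (read off): a_0 = -96/121, a_1 = -7002/6655, a_2 = -14698/73205.
Write the denominator as Q(n) = 1 + q1*n. Requiring Q*f - P = O(n^3) with deg P <= 1 kills the coefficients of n^2..n^2 in Q*f:
  n^2: a_2 + q1*a_1 = 0, i.e. -14698/73205 + (-7002/6655)*q1 = 0.
Solving this linear system: q1 = -7349/38511.
The numerator is Q*f truncated at degree 1: P0 = a_0 = -96/121; P1 = a_1 + q1*a_0 = -57814/64185.

The Pade approximant has numerator coefficients [-96/121, -57814/64185]; denominator coefficients [1, -7349/38511].
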